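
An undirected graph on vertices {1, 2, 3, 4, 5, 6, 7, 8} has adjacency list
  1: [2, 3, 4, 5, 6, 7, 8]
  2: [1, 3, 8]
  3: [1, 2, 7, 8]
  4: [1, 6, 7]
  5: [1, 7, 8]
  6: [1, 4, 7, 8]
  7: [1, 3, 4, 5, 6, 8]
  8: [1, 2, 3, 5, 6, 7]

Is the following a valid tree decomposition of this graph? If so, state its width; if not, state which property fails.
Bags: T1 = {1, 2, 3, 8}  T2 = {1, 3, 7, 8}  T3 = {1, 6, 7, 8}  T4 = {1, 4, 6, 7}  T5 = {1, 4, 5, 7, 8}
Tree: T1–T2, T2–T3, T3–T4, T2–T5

A tree decomposition must satisfy three properties: every vertex lies in some bag; for every edge, both endpoints lie together in some bag; and for every vertex, the bags containing it form a connected subtree. Here bags containing vertex 4 are not connected in the tree, so the decomposition is invalid.

No — bags containing vertex 4 are not connected in the tree.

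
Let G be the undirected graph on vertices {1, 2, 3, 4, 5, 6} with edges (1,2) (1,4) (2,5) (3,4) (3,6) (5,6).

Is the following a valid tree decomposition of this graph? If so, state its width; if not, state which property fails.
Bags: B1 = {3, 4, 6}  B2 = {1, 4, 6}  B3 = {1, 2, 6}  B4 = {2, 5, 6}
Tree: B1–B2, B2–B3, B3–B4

Vertex coverage: the bags together contain {1, 2, 3, 4, 5, 6}, the full vertex set. Edge coverage: each edge of G has both endpoints in at least one bag. Running intersection: for every vertex, the bags containing it form a connected subtree. All three properties hold, so this is a valid tree decomposition of width max|bag| − 1 = 2, and hence tw(G) ≤ 2.

Yes; width 2.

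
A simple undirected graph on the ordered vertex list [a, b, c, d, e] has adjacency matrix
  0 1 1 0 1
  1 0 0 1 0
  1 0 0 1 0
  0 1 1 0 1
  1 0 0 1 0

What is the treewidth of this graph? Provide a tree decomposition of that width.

Every bag has size at most 3, so the width is 3 − 1 = 2 and tw(G) ≤ 2. The edges e–a–b–d–e form a cycle, so G is not a tree and its treewidth is at least 2. The upper and lower bounds meet at 2, so that is the treewidth.

Treewidth 2.
One optimal decomposition is:
Bags: B1 = {a, d, e}  B2 = {a, b, d}  B3 = {a, c, d}
Tree: B1–B2, B2–B3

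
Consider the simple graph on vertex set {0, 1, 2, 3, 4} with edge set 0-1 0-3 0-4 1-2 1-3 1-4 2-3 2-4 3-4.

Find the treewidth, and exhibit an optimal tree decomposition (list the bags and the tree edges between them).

Each bag holds 4 vertices, so the decomposition has width 3, which upper-bounds the treewidth. Conversely, {0, 1, 3, 4} is a clique of size 4, and the vertices of any clique must share a bag in every tree decomposition; so some bag has ≥ 4 vertices and tw(G) ≥ 3. Combining the bounds, tw(G) = 3.

Treewidth 3.
One such decomposition:
Bags: B1 = {1, 2, 3, 4}  B2 = {0, 1, 3, 4}
Tree: B1–B2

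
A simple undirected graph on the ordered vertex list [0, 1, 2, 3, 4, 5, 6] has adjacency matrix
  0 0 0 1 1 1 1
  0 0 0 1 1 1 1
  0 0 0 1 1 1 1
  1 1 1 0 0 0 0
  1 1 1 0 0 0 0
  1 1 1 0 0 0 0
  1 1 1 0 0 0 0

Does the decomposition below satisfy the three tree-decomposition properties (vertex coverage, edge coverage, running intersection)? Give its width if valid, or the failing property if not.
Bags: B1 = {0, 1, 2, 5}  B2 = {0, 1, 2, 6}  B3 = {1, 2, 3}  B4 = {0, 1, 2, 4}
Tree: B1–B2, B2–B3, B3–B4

A tree decomposition must satisfy three properties: every vertex lies in some bag; for every edge, both endpoints lie together in some bag; and for every vertex, the bags containing it form a connected subtree. Here edge (0,3) lies in no bag, so the decomposition is invalid.

No — edge (0,3) lies in no bag.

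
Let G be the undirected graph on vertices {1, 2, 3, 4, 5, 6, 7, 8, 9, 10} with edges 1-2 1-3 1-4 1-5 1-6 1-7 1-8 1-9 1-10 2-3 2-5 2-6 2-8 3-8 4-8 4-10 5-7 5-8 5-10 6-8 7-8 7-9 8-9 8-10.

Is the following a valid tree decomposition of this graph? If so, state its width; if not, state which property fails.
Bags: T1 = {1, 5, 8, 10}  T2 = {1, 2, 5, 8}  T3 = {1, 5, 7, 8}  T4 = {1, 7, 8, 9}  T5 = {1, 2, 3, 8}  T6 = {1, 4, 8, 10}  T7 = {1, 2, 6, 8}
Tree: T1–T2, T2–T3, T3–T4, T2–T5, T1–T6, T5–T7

Checking the three conditions: (i) the bags cover all of {1, 2, 3, 4, 5, 6, 7, 8, 9, 10}; (ii) for each edge, some bag contains both endpoints; (iii) the bags containing any fixed vertex form a subtree. All hold, so the decomposition is valid with width 4 − 1 = 3.

Yes; width 3.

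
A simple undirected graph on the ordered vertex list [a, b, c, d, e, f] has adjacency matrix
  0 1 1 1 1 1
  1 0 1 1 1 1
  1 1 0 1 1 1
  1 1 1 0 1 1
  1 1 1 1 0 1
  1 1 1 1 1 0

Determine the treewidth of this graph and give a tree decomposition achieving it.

Treewidth 5.
One such decomposition:
Bags: B1 = {a, b, c, d, e, f}
Tree: (single bag)

With just one bag of size 6, the width is 6 − 1 = 5, so tw(G) ≤ 5. For the lower bound, the 6 vertices {a, b, c, d, e, f} are pairwise adjacent, and any tree decomposition puts a clique entirely inside one bag — forcing width ≥ 5. Therefore the treewidth is 5.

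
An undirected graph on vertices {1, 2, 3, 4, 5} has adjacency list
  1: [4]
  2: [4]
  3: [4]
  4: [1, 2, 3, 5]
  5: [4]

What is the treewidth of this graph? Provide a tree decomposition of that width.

Every bag has size at most 2, so the width is 2 − 1 = 1 and tw(G) ≤ 1. G has an edge, so its treewidth is at least 1. Therefore the treewidth is 1.

Treewidth 1.
One optimal decomposition is:
Bags: B1 = {1, 4}  B2 = {4, 5}  B3 = {3, 4}  B4 = {2, 4}
Tree: B1–B2, B1–B3, B3–B4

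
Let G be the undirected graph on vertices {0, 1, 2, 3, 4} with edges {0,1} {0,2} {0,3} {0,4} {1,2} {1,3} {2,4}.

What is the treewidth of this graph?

2

A width-2 tree decomposition is:
Bags: B1 = {0, 1, 3}  B2 = {0, 1, 2}  B3 = {0, 2, 4}
Tree: B1–B2, B2–B3
Every bag has size at most 3, so the width is 3 − 1 = 2 and tw(G) ≤ 2. For the lower bound, the 3 vertices {0, 1, 2} are pairwise adjacent, and any tree decomposition puts a clique entirely inside one bag — forcing width ≥ 2. Hence tw(G) = 2 exactly.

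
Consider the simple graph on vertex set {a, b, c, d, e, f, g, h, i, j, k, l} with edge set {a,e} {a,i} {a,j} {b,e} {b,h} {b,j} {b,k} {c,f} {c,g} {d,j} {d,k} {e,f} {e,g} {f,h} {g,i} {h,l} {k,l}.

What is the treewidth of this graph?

A width-3 tree decomposition is:
Bags: B1 = {a, c, g, i}  B2 = {a, c, e, g}  B3 = {a, c, e, f}  B4 = {a, e, f, j}  B5 = {b, e, f, j}  B6 = {b, f, h, j}  B7 = {b, d, h, j}  B8 = {b, d, h, k}  B9 = {d, h, k, l}
Tree: B1–B2, B2–B3, B3–B4, B4–B5, B5–B6, B6–B7, B7–B8, B8–B9
Each bag holds 4 vertices, so the decomposition has width 3, which upper-bounds the treewidth. For the lower bound: the 4 vertex sets {c,g,i}, {a}, {e}, {b,f,h,j} are disjoint, each induces a connected subgraph, and every pair is joined by at least one edge of G. Contracting each set to a single vertex therefore yields K_{4} as a minor, and since treewidth is minor-monotone, tw(G) ≥ tw(K_{4}) = 3. Hence tw(G) = 3 exactly.

3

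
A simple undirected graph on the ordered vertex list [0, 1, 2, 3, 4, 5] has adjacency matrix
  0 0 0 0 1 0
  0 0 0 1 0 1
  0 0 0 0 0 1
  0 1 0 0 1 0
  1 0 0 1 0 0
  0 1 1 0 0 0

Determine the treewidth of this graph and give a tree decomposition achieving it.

Every bag has size at most 2, so the width is 2 − 1 = 1 and tw(G) ≤ 1. G has an edge, so its treewidth is at least 1. Combining the bounds, tw(G) = 1.

Treewidth 1.
One such decomposition:
Bags: B1 = {0, 4}  B2 = {3, 4}  B3 = {1, 3}  B4 = {1, 5}  B5 = {2, 5}
Tree: B1–B2, B2–B3, B3–B4, B4–B5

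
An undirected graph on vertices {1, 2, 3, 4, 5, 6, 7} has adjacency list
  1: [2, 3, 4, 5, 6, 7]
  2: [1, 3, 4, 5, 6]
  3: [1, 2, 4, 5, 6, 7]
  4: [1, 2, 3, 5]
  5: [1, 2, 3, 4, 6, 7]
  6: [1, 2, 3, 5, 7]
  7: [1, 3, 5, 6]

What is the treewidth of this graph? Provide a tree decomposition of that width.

Each bag holds 5 vertices, so the decomposition has width 4, which upper-bounds the treewidth. On the other hand G contains the 5-clique {1, 2, 3, 4, 5}. A clique must lie in a single bag of any decomposition, so no decomposition can have width below 4. Hence tw(G) = 4 exactly.

Treewidth 4.
One such decomposition:
Bags: B1 = {1, 2, 3, 5, 6}  B2 = {1, 2, 3, 4, 5}  B3 = {1, 3, 5, 6, 7}
Tree: B1–B2, B1–B3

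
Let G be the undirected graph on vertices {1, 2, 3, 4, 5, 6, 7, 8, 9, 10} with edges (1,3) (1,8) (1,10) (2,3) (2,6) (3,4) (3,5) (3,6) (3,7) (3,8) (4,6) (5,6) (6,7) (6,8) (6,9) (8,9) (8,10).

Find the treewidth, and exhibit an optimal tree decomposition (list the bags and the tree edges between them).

Treewidth 2.
One such decomposition:
Bags: B1 = {6, 8, 9}  B2 = {3, 6, 8}  B3 = {2, 3, 6}  B4 = {3, 5, 6}  B5 = {1, 3, 8}  B6 = {3, 4, 6}  B7 = {1, 8, 10}  B8 = {3, 6, 7}
Tree: B1–B2, B2–B3, B2–B4, B2–B5, B2–B6, B5–B7, B4–B8

Every bag has size at most 3, so the width is 3 − 1 = 2 and tw(G) ≤ 2. For the lower bound, the 3 vertices {6, 8, 9} are pairwise adjacent, and any tree decomposition puts a clique entirely inside one bag — forcing width ≥ 2. Therefore the treewidth is 2.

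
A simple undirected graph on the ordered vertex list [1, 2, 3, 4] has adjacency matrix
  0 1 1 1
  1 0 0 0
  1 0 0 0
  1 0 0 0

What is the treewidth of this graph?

A width-1 tree decomposition is:
Bags: B1 = {1, 4}  B2 = {1, 3}  B3 = {1, 2}
Tree: B1–B2, B2–B3
Each bag holds 2 vertices, so the decomposition has width 1, which upper-bounds the treewidth. G has an edge, so its treewidth is at least 1. Therefore the treewidth is 1.

1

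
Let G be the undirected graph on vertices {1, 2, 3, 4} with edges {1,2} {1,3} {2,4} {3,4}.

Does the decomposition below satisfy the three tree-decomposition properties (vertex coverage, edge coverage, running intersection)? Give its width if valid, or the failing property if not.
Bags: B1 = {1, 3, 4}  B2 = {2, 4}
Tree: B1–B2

A tree decomposition must satisfy three properties: every vertex lies in some bag; for every edge, both endpoints lie together in some bag; and for every vertex, the bags containing it form a connected subtree. Here edge (1,2) lies in no bag, so the decomposition is invalid.

No — edge (1,2) lies in no bag.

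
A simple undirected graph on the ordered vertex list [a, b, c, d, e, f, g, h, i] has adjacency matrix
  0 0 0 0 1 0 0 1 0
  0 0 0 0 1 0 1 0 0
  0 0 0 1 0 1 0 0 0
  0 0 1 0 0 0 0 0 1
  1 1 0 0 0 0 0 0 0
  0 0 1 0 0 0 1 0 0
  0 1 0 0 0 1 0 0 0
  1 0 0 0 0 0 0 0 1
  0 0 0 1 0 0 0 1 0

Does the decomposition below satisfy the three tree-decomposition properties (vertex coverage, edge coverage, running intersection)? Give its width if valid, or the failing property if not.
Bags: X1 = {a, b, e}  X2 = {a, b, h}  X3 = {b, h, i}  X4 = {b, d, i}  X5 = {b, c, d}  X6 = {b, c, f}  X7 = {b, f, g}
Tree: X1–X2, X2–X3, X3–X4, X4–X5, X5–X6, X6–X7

Yes; width 2.

Checking the three conditions: (i) the bags cover all of {a, b, c, d, e, f, g, h, i}; (ii) for each edge, some bag contains both endpoints; (iii) the bags containing any fixed vertex form a subtree. All hold, so the decomposition is valid with width 3 − 1 = 2.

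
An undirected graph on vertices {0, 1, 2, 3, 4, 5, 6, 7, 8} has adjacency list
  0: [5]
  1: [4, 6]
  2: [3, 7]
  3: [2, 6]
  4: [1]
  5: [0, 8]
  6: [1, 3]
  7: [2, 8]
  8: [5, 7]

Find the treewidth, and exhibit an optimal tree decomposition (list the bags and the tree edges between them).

Each bag holds 2 vertices, so the decomposition has width 1, which upper-bounds the treewidth. G has an edge, so its treewidth is at least 1. Therefore the treewidth is 1.

Treewidth 1.
One optimal decomposition is:
Bags: B1 = {1, 4}  B2 = {1, 6}  B3 = {3, 6}  B4 = {2, 3}  B5 = {2, 7}  B6 = {7, 8}  B7 = {5, 8}  B8 = {0, 5}
Tree: B1–B2, B2–B3, B3–B4, B4–B5, B5–B6, B6–B7, B7–B8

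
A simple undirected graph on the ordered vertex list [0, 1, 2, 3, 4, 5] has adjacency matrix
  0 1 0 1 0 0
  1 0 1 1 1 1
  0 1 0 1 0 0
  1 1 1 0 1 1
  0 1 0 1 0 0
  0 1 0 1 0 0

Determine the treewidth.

A width-2 tree decomposition is:
Bags: B1 = {1, 2, 3}  B2 = {1, 3, 4}  B3 = {1, 3, 5}  B4 = {0, 1, 3}
Tree: B1–B2, B1–B3, B1–B4
Each bag holds 3 vertices, so the decomposition has width 2, which upper-bounds the treewidth. On the other hand G contains the 3-clique {0, 1, 3}. A clique must lie in a single bag of any decomposition, so no decomposition can have width below 2. The upper and lower bounds meet at 2, so that is the treewidth.

2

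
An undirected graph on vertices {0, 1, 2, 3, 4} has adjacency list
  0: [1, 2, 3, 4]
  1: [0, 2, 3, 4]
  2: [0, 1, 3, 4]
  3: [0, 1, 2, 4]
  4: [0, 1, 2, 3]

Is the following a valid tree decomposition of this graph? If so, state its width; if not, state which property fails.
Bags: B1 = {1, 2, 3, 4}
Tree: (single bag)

A tree decomposition must satisfy three properties: every vertex lies in some bag; for every edge, both endpoints lie together in some bag; and for every vertex, the bags containing it form a connected subtree. Here vertex 0 appears in no bag, so the decomposition is invalid.

No — vertex 0 appears in no bag.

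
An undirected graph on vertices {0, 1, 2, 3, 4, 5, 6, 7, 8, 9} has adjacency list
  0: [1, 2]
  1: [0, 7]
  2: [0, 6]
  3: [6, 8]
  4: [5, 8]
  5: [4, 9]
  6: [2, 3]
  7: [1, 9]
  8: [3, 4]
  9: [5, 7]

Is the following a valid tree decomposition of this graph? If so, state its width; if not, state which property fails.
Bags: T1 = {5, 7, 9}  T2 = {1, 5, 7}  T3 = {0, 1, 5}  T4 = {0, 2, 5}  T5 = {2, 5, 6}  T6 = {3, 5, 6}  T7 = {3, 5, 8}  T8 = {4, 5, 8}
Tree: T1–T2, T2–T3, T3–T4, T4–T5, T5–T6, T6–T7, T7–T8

Yes; width 2.

Every vertex of G appears in some bag (union = {0, 1, 2, 3, 4, 5, 6, 7, 8, 9}); every edge is covered by a bag; and for each vertex v the set of bags containing v is connected in the bag tree. The decomposition is therefore valid. The largest bag has 3 vertices, so the width is 2.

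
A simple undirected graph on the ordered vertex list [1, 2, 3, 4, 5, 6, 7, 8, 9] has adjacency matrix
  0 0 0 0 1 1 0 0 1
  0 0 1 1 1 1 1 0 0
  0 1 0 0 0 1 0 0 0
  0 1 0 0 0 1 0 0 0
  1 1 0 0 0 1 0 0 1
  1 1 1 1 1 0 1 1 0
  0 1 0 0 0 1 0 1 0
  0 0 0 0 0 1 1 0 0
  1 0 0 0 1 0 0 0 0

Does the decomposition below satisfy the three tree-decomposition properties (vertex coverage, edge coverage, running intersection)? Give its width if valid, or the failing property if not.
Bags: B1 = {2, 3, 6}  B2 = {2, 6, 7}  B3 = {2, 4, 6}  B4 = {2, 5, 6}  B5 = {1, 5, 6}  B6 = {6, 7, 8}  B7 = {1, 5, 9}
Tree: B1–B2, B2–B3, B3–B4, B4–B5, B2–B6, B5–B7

Checking the three conditions: (i) the bags cover all of {1, 2, 3, 4, 5, 6, 7, 8, 9}; (ii) for each edge, some bag contains both endpoints; (iii) the bags containing any fixed vertex form a subtree. All hold, so the decomposition is valid with width 3 − 1 = 2.

Yes; width 2.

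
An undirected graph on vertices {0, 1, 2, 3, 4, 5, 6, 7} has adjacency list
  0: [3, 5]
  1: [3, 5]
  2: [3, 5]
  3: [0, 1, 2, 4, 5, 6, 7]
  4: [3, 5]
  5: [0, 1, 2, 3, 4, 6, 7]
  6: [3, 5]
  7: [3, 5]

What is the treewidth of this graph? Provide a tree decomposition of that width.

Each bag holds 3 vertices, so the decomposition has width 2, which upper-bounds the treewidth. Conversely, {0, 3, 5} is a clique of size 3, and the vertices of any clique must share a bag in every tree decomposition; so some bag has ≥ 3 vertices and tw(G) ≥ 2. The upper and lower bounds meet at 2, so that is the treewidth.

Treewidth 2.
One such decomposition:
Bags: B1 = {3, 5, 7}  B2 = {3, 5, 6}  B3 = {0, 3, 5}  B4 = {3, 4, 5}  B5 = {1, 3, 5}  B6 = {2, 3, 5}
Tree: B1–B2, B2–B3, B2–B4, B3–B5, B2–B6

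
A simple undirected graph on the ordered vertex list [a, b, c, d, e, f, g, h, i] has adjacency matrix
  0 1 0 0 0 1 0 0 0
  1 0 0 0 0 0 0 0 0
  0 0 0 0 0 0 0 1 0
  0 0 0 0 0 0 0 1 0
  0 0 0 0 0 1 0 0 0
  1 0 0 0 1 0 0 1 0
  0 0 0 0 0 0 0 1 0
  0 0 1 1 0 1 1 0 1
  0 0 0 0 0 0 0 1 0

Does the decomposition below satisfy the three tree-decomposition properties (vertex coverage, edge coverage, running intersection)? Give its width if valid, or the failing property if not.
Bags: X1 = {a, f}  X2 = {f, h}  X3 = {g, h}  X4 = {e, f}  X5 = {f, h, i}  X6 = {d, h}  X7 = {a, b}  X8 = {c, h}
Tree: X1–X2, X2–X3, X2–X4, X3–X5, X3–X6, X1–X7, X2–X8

A tree decomposition must satisfy three properties: every vertex lies in some bag; for every edge, both endpoints lie together in some bag; and for every vertex, the bags containing it form a connected subtree. Here bags containing vertex f are not connected in the tree, so the decomposition is invalid.

No — bags containing vertex f are not connected in the tree.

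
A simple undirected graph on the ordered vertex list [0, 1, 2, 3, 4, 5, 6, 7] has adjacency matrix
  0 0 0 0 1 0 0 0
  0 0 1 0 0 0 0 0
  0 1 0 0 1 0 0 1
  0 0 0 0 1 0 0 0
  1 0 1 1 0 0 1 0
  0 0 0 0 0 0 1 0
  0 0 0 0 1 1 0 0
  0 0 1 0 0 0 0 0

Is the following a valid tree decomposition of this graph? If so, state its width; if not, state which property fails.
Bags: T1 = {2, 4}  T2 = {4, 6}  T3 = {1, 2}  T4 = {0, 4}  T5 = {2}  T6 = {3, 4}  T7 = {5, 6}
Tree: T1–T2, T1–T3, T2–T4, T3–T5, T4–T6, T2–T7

No — vertex 7 appears in no bag.

A tree decomposition must satisfy three properties: every vertex lies in some bag; for every edge, both endpoints lie together in some bag; and for every vertex, the bags containing it form a connected subtree. Here vertex 7 appears in no bag, so the decomposition is invalid.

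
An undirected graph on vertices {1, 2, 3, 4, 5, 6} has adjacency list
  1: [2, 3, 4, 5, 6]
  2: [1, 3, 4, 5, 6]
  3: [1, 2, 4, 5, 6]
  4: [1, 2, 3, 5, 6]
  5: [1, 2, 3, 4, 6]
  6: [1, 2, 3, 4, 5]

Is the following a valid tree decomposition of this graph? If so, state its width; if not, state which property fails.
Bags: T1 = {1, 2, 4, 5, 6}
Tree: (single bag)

A tree decomposition must satisfy three properties: every vertex lies in some bag; for every edge, both endpoints lie together in some bag; and for every vertex, the bags containing it form a connected subtree. Here vertex 3 appears in no bag, so the decomposition is invalid.

No — vertex 3 appears in no bag.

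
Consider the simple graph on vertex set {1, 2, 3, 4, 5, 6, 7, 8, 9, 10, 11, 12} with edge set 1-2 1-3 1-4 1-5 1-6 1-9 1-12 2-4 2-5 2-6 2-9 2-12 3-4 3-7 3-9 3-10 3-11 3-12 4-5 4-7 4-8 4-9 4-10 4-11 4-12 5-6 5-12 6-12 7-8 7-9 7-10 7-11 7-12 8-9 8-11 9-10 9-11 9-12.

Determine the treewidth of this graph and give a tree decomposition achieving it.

Treewidth 4.
One such decomposition:
Bags: B1 = {1, 2, 4, 5, 12}  B2 = {1, 2, 4, 9, 12}  B3 = {1, 3, 4, 9, 12}  B4 = {3, 4, 7, 9, 12}  B5 = {1, 2, 5, 6, 12}  B6 = {3, 4, 7, 9, 11}  B7 = {3, 4, 7, 9, 10}  B8 = {4, 7, 8, 9, 11}
Tree: B1–B2, B2–B3, B3–B4, B1–B5, B4–B6, B4–B7, B6–B8

Each bag holds 5 vertices, so the decomposition has width 4, which upper-bounds the treewidth. Conversely, {4, 7, 8, 9, 11} is a clique of size 5, and the vertices of any clique must share a bag in every tree decomposition; so some bag has ≥ 5 vertices and tw(G) ≥ 4. Therefore the treewidth is 4.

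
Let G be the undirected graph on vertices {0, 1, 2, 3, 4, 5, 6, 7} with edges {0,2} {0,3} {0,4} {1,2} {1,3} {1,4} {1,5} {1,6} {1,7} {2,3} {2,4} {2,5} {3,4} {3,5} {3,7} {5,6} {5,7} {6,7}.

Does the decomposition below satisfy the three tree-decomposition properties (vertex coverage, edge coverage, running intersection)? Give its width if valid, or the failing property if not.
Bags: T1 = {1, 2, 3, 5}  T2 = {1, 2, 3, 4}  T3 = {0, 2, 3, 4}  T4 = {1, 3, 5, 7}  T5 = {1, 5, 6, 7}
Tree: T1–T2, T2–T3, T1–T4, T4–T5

Yes; width 3.

Checking the three conditions: (i) the bags cover all of {0, 1, 2, 3, 4, 5, 6, 7}; (ii) for each edge, some bag contains both endpoints; (iii) the bags containing any fixed vertex form a subtree. All hold, so the decomposition is valid with width 4 − 1 = 3.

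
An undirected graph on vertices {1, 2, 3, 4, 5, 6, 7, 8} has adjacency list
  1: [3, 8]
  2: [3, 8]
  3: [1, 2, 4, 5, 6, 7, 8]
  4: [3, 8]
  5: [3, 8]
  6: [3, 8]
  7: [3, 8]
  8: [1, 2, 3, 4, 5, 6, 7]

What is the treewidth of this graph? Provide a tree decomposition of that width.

Treewidth 2.
One optimal decomposition is:
Bags: B1 = {3, 7, 8}  B2 = {3, 4, 8}  B3 = {3, 5, 8}  B4 = {2, 3, 8}  B5 = {1, 3, 8}  B6 = {3, 6, 8}
Tree: B1–B2, B1–B3, B2–B4, B2–B5, B2–B6

Each bag holds 3 vertices, so the decomposition has width 2, which upper-bounds the treewidth. Conversely, {1, 3, 8} is a clique of size 3, and the vertices of any clique must share a bag in every tree decomposition; so some bag has ≥ 3 vertices and tw(G) ≥ 2. Hence tw(G) = 2 exactly.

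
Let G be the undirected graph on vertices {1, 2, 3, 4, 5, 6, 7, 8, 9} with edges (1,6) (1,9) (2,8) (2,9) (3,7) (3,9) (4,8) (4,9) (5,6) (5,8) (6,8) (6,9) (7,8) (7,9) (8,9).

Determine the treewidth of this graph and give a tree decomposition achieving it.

Treewidth 2.
Bags: B1 = {6, 8, 9}  B2 = {7, 8, 9}  B3 = {4, 8, 9}  B4 = {3, 7, 9}  B5 = {5, 6, 8}  B6 = {1, 6, 9}  B7 = {2, 8, 9}
Tree: B1–B2, B2–B3, B2–B4, B1–B5, B1–B6, B2–B7

Each bag holds 3 vertices, so the decomposition has width 2, which upper-bounds the treewidth. On the other hand G contains the 3-clique {2, 8, 9}. A clique must lie in a single bag of any decomposition, so no decomposition can have width below 2. Therefore the treewidth is 2.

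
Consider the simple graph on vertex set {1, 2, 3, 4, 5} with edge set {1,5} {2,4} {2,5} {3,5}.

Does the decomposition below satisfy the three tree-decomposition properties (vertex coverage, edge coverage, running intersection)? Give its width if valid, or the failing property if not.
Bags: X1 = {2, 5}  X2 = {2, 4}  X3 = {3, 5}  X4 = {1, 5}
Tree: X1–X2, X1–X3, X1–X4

Yes; width 1.

Vertex coverage: the bags together contain {1, 2, 3, 4, 5}, the full vertex set. Edge coverage: each edge of G has both endpoints in at least one bag. Running intersection: for every vertex, the bags containing it form a connected subtree. All three properties hold, so this is a valid tree decomposition of width max|bag| − 1 = 1, and hence tw(G) ≤ 1.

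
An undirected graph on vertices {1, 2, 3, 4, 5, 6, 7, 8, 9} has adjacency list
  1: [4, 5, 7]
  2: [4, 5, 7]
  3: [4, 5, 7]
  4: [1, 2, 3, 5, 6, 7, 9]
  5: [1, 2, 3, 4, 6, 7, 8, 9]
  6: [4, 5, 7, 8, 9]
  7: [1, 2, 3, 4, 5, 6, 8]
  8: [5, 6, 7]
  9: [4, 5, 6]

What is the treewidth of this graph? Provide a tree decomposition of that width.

Each bag holds 4 vertices, so the decomposition has width 3, which upper-bounds the treewidth. On the other hand G contains the 4-clique {5, 6, 7, 8}. A clique must lie in a single bag of any decomposition, so no decomposition can have width below 3. Therefore the treewidth is 3.

Treewidth 3.
One optimal decomposition is:
Bags: B1 = {1, 4, 5, 7}  B2 = {3, 4, 5, 7}  B3 = {4, 5, 6, 7}  B4 = {2, 4, 5, 7}  B5 = {5, 6, 7, 8}  B6 = {4, 5, 6, 9}
Tree: B1–B2, B2–B3, B3–B4, B3–B5, B3–B6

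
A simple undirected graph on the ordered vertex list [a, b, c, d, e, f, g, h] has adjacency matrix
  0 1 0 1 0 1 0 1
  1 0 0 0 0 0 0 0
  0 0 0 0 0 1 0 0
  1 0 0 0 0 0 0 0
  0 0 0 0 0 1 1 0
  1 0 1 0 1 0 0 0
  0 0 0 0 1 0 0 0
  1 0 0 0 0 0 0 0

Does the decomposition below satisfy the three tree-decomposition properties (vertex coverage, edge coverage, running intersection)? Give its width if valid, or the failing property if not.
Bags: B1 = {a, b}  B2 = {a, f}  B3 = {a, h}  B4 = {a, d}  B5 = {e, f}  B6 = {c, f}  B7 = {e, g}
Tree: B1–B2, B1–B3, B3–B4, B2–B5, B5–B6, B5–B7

Yes; width 1.

Vertex coverage: the bags together contain {a, b, c, d, e, f, g, h}, the full vertex set. Edge coverage: each edge of G has both endpoints in at least one bag. Running intersection: for every vertex, the bags containing it form a connected subtree. All three properties hold, so this is a valid tree decomposition of width max|bag| − 1 = 1, and hence tw(G) ≤ 1.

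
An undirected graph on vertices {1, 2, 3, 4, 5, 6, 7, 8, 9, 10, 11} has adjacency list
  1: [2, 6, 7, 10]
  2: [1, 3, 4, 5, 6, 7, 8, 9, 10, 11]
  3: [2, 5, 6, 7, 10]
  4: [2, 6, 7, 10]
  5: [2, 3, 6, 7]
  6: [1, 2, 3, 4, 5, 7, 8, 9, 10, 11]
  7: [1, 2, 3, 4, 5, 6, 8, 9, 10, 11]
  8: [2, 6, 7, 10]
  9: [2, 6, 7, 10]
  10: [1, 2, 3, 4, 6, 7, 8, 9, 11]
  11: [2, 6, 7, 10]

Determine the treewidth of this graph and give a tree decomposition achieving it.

Treewidth 4.
Bags: B1 = {2, 6, 7, 10, 11}  B2 = {2, 3, 6, 7, 10}  B3 = {2, 6, 7, 8, 10}  B4 = {1, 2, 6, 7, 10}  B5 = {2, 4, 6, 7, 10}  B6 = {2, 3, 5, 6, 7}  B7 = {2, 6, 7, 9, 10}
Tree: B1–B2, B1–B3, B1–B4, B3–B5, B2–B6, B2–B7

The largest bag has 5 vertices, giving width 4; this decomposition certifies tw(G) ≤ 4. Conversely, {1, 2, 6, 7, 10} is a clique of size 5, and the vertices of any clique must share a bag in every tree decomposition; so some bag has ≥ 5 vertices and tw(G) ≥ 4. Combining the bounds, tw(G) = 4.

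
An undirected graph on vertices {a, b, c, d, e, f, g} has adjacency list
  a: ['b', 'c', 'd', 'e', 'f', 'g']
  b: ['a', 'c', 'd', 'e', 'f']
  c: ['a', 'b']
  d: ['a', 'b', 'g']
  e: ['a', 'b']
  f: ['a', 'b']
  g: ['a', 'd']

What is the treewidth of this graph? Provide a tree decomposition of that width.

Every bag has size at most 3, so the width is 3 − 1 = 2 and tw(G) ≤ 2. For the lower bound, the 3 vertices {a, d, g} are pairwise adjacent, and any tree decomposition puts a clique entirely inside one bag — forcing width ≥ 2. The upper and lower bounds meet at 2, so that is the treewidth.

Treewidth 2.
One such decomposition:
Bags: B1 = {a, b, e}  B2 = {a, b, d}  B3 = {a, b, f}  B4 = {a, b, c}  B5 = {a, d, g}
Tree: B1–B2, B2–B3, B2–B4, B2–B5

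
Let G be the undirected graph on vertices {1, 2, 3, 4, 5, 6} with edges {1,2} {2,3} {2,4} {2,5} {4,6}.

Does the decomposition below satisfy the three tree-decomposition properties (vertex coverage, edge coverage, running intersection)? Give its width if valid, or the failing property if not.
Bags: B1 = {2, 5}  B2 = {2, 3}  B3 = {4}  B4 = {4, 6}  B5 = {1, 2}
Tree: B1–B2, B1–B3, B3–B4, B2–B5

A tree decomposition must satisfy three properties: every vertex lies in some bag; for every edge, both endpoints lie together in some bag; and for every vertex, the bags containing it form a connected subtree. Here edge (2,4) lies in no bag, so the decomposition is invalid.

No — edge (2,4) lies in no bag.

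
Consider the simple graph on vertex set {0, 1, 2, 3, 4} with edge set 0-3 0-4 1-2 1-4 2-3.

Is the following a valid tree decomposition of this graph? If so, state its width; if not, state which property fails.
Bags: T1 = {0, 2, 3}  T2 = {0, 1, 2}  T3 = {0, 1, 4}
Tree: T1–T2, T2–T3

Every vertex of G appears in some bag (union = {0, 1, 2, 3, 4}); every edge is covered by a bag; and for each vertex v the set of bags containing v is connected in the bag tree. The decomposition is therefore valid. The largest bag has 3 vertices, so the width is 2.

Yes; width 2.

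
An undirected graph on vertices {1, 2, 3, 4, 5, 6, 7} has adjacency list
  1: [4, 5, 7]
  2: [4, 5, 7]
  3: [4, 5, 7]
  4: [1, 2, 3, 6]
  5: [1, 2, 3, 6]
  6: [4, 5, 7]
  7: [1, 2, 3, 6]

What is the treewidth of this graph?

3

A width-3 tree decomposition is:
Bags: B1 = {4, 5, 6, 7}  B2 = {2, 4, 5, 7}  B3 = {3, 4, 5, 7}  B4 = {1, 4, 5, 7}
Tree: B1–B2, B2–B3, B3–B4
Each bag holds 4 vertices, so the decomposition has width 3, which upper-bounds the treewidth. For the lower bound: the 4 vertex sets {6,7}, {2,5}, {4}, {3} are disjoint, each induces a connected subgraph, and every pair is joined by at least one edge of G. Contracting each set to a single vertex therefore yields K_{4} as a minor, and since treewidth is minor-monotone, tw(G) ≥ tw(K_{4}) = 3. Therefore the treewidth is 3.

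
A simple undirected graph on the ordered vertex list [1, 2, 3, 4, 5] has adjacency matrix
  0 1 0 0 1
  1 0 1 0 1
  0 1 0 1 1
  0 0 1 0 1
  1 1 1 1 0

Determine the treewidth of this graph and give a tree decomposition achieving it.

Treewidth 2.
One such decomposition:
Bags: B1 = {2, 3, 5}  B2 = {1, 2, 5}  B3 = {3, 4, 5}
Tree: B1–B2, B1–B3

The largest bag has 3 vertices, giving width 2; this decomposition certifies tw(G) ≤ 2. Conversely, {1, 2, 5} is a clique of size 3, and the vertices of any clique must share a bag in every tree decomposition; so some bag has ≥ 3 vertices and tw(G) ≥ 2. Hence tw(G) = 2 exactly.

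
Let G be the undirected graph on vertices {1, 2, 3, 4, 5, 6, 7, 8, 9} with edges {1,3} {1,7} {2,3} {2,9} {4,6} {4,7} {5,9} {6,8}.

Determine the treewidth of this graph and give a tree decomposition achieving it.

Treewidth 1.
Bags: B1 = {6, 8}  B2 = {4, 6}  B3 = {4, 7}  B4 = {1, 7}  B5 = {1, 3}  B6 = {2, 3}  B7 = {2, 9}  B8 = {5, 9}
Tree: B1–B2, B2–B3, B3–B4, B4–B5, B5–B6, B6–B7, B7–B8

Every bag has size at most 2, so the width is 2 − 1 = 1 and tw(G) ≤ 1. Any graph with an edge has treewidth ≥ 1, and G has the edge 8–6. Hence tw(G) = 1 exactly.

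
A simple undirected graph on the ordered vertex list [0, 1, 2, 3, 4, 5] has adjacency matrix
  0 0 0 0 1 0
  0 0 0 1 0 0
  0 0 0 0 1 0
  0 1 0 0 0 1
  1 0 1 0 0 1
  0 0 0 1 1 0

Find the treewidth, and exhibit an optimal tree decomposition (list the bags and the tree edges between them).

Every bag has size at most 2, so the width is 2 − 1 = 1 and tw(G) ≤ 1. Since G has at least one edge (e.g. 3–1), it is not an edgeless graph, so tw(G) ≥ 1. Combining the bounds, tw(G) = 1.

Treewidth 1.
One such decomposition:
Bags: B1 = {1, 3}  B2 = {3, 5}  B3 = {4, 5}  B4 = {2, 4}  B5 = {0, 4}
Tree: B1–B2, B2–B3, B3–B4, B3–B5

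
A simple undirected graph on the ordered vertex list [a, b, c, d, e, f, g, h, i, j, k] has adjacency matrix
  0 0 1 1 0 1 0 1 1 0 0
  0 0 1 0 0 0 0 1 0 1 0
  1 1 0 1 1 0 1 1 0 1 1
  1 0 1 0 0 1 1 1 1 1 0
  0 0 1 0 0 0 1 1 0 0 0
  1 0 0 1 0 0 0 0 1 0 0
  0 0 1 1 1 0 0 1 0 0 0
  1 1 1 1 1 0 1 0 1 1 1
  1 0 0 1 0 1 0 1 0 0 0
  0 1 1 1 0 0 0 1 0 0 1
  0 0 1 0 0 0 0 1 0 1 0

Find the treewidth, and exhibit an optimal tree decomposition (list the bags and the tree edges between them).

Every bag has size at most 4, so the width is 4 − 1 = 3 and tw(G) ≤ 3. On the other hand G contains the 4-clique {c, d, g, h}. A clique must lie in a single bag of any decomposition, so no decomposition can have width below 3. The upper and lower bounds meet at 3, so that is the treewidth.

Treewidth 3.
One optimal decomposition is:
Bags: B1 = {c, d, g, h}  B2 = {a, c, d, h}  B3 = {c, d, h, j}  B4 = {a, d, h, i}  B5 = {c, e, g, h}  B6 = {c, h, j, k}  B7 = {b, c, h, j}  B8 = {a, d, f, i}
Tree: B1–B2, B1–B3, B2–B4, B1–B5, B3–B6, B6–B7, B4–B8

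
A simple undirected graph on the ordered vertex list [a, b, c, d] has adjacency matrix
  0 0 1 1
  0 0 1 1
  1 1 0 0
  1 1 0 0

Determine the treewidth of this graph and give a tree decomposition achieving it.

The largest bag has 3 vertices, giving width 2; this decomposition certifies tw(G) ≤ 2. The edges d–b–c–a–d form a cycle, so G is not a tree and its treewidth is at least 2. Hence tw(G) = 2 exactly.

Treewidth 2.
One optimal decomposition is:
Bags: B1 = {b, c, d}  B2 = {a, c, d}
Tree: B1–B2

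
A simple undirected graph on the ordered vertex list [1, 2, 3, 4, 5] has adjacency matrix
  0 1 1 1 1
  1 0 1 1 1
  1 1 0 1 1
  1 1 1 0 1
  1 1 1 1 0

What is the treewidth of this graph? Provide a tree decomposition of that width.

With just one bag of size 5, the width is 5 − 1 = 4, so tw(G) ≤ 4. On the other hand G contains the 5-clique {1, 2, 3, 4, 5}. A clique must lie in a single bag of any decomposition, so no decomposition can have width below 4. Combining the bounds, tw(G) = 4.

Treewidth 4.
One optimal decomposition is:
Bags: B1 = {1, 2, 3, 4, 5}
Tree: (single bag)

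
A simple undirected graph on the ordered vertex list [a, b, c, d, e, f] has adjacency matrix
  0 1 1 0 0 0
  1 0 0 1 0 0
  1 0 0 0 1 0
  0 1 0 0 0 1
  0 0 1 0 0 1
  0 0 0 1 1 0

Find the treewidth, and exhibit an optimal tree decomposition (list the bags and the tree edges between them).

Treewidth 2.
One optimal decomposition is:
Bags: B1 = {a, b, d}  B2 = {a, c, d}  B3 = {c, d, e}  B4 = {d, e, f}
Tree: B1–B2, B2–B3, B3–B4

Each bag holds 3 vertices, so the decomposition has width 2, which upper-bounds the treewidth. The edges d–b–a–c–e–f–d form a cycle, so G is not a tree and its treewidth is at least 2. Combining the bounds, tw(G) = 2.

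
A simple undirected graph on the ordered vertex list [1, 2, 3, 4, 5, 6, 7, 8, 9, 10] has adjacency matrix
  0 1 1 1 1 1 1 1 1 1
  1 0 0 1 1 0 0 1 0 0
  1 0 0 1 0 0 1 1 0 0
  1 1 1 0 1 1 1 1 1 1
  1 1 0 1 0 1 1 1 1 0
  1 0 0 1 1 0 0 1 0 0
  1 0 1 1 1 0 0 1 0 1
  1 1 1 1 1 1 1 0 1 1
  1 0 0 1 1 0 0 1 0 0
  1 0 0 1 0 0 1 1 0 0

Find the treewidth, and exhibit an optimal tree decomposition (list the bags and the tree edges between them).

Each bag holds 5 vertices, so the decomposition has width 4, which upper-bounds the treewidth. On the other hand G contains the 5-clique {1, 4, 7, 8, 10}. A clique must lie in a single bag of any decomposition, so no decomposition can have width below 4. Therefore the treewidth is 4.

Treewidth 4.
One optimal decomposition is:
Bags: B1 = {1, 4, 5, 7, 8}  B2 = {1, 4, 5, 8, 9}  B3 = {1, 2, 4, 5, 8}  B4 = {1, 4, 5, 6, 8}  B5 = {1, 4, 7, 8, 10}  B6 = {1, 3, 4, 7, 8}
Tree: B1–B2, B2–B3, B1–B4, B1–B5, B1–B6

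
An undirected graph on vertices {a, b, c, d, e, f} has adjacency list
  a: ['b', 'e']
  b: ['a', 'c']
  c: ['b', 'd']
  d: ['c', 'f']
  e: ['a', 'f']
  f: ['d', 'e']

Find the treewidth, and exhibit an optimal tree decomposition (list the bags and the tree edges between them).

Treewidth 2.
One such decomposition:
Bags: B1 = {d, e, f}  B2 = {c, d, e}  B3 = {b, c, e}  B4 = {a, b, e}
Tree: B1–B2, B2–B3, B3–B4

The largest bag has 3 vertices, giving width 2; this decomposition certifies tw(G) ≤ 2. For the lower bound, G contains the cycle e–f–d–c–b–a–e, so G is not a forest; only forests have treewidth ≤ 1, hence tw(G) ≥ 2. Hence tw(G) = 2 exactly.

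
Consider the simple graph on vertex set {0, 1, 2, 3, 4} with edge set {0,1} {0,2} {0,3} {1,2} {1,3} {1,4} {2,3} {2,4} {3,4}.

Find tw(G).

3

A width-3 tree decomposition is:
Bags: B1 = {0, 1, 2, 3}  B2 = {1, 2, 3, 4}
Tree: B1–B2
Each bag holds 4 vertices, so the decomposition has width 3, which upper-bounds the treewidth. Conversely, {0, 1, 2, 3} is a clique of size 4, and the vertices of any clique must share a bag in every tree decomposition; so some bag has ≥ 4 vertices and tw(G) ≥ 3. Combining the bounds, tw(G) = 3.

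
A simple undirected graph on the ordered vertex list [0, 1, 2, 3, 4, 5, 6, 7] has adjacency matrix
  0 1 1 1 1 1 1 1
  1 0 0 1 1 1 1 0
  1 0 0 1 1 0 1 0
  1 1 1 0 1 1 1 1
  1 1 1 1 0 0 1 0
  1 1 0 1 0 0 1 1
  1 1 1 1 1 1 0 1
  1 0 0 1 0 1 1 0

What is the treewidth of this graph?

A width-4 tree decomposition is:
Bags: B1 = {0, 1, 3, 5, 6}  B2 = {0, 1, 3, 4, 6}  B3 = {0, 2, 3, 4, 6}  B4 = {0, 3, 5, 6, 7}
Tree: B1–B2, B2–B3, B1–B4
Each bag holds 5 vertices, so the decomposition has width 4, which upper-bounds the treewidth. On the other hand G contains the 5-clique {0, 1, 3, 4, 6}. A clique must lie in a single bag of any decomposition, so no decomposition can have width below 4. The upper and lower bounds meet at 4, so that is the treewidth.

4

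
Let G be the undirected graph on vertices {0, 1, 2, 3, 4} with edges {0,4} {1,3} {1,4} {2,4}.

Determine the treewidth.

A width-1 tree decomposition is:
Bags: B1 = {1, 4}  B2 = {0, 4}  B3 = {2, 4}  B4 = {1, 3}
Tree: B1–B2, B2–B3, B1–B4
Every bag has size at most 2, so the width is 2 − 1 = 1 and tw(G) ≤ 1. Any graph with an edge has treewidth ≥ 1, and G has the edge 4–1. Therefore the treewidth is 1.

1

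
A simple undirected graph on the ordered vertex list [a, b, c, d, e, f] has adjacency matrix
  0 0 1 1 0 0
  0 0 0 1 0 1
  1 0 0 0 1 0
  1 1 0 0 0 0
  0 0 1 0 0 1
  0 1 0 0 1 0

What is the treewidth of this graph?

A width-2 tree decomposition is:
Bags: B1 = {b, e, f}  B2 = {b, d, e}  B3 = {a, d, e}  B4 = {a, c, e}
Tree: B1–B2, B2–B3, B3–B4
The largest bag has 3 vertices, giving width 2; this decomposition certifies tw(G) ≤ 2. The edges e–f–b–d–a–c–e form a cycle, so G is not a tree and its treewidth is at least 2. Combining the bounds, tw(G) = 2.

2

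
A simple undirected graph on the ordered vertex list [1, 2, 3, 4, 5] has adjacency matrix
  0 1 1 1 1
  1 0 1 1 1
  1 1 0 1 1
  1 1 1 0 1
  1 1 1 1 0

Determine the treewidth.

4

A width-4 tree decomposition is:
Bags: B1 = {1, 2, 3, 4, 5}
Tree: (single bag)
With just one bag of size 5, the width is 5 − 1 = 4, so tw(G) ≤ 4. For the lower bound, the 5 vertices {1, 2, 3, 4, 5} are pairwise adjacent, and any tree decomposition puts a clique entirely inside one bag — forcing width ≥ 4. The upper and lower bounds meet at 4, so that is the treewidth.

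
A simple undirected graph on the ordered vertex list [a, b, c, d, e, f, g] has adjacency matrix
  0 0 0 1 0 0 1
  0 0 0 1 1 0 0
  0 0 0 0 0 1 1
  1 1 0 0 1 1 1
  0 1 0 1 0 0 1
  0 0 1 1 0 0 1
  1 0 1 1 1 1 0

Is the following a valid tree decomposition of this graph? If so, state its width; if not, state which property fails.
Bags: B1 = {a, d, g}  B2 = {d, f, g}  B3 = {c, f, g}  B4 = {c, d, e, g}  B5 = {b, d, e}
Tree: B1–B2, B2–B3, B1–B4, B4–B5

No — bags containing vertex c are not connected in the tree.

A tree decomposition must satisfy three properties: every vertex lies in some bag; for every edge, both endpoints lie together in some bag; and for every vertex, the bags containing it form a connected subtree. Here bags containing vertex c are not connected in the tree, so the decomposition is invalid.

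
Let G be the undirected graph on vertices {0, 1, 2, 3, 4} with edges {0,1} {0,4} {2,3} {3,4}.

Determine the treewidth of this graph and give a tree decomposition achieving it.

Each bag holds 2 vertices, so the decomposition has width 1, which upper-bounds the treewidth. Any graph with an edge has treewidth ≥ 1, and G has the edge 1–0. The upper and lower bounds meet at 1, so that is the treewidth.

Treewidth 1.
Bags: B1 = {0, 1}  B2 = {0, 4}  B3 = {3, 4}  B4 = {2, 3}
Tree: B1–B2, B2–B3, B3–B4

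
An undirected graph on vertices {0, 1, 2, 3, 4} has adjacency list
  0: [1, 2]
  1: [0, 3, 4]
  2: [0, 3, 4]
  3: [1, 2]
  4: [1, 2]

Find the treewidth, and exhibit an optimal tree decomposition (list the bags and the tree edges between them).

Treewidth 2.
One such decomposition:
Bags: B1 = {1, 2, 4}  B2 = {1, 2, 3}  B3 = {0, 1, 2}
Tree: B1–B2, B2–B3

Each bag holds 3 vertices, so the decomposition has width 2, which upper-bounds the treewidth. For the lower bound, G contains the cycle 4–1–3–2–4, so G is not a forest; only forests have treewidth ≤ 1, hence tw(G) ≥ 2. The upper and lower bounds meet at 2, so that is the treewidth.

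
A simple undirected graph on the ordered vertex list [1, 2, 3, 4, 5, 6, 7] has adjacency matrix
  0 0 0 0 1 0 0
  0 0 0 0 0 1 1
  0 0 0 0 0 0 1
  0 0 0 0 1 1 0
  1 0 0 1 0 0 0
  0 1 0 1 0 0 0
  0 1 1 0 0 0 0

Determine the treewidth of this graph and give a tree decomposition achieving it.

Treewidth 1.
One such decomposition:
Bags: B1 = {1, 5}  B2 = {4, 5}  B3 = {4, 6}  B4 = {2, 6}  B5 = {2, 7}  B6 = {3, 7}
Tree: B1–B2, B2–B3, B3–B4, B4–B5, B5–B6

Every bag has size at most 2, so the width is 2 − 1 = 1 and tw(G) ≤ 1. G has an edge, so its treewidth is at least 1. The upper and lower bounds meet at 1, so that is the treewidth.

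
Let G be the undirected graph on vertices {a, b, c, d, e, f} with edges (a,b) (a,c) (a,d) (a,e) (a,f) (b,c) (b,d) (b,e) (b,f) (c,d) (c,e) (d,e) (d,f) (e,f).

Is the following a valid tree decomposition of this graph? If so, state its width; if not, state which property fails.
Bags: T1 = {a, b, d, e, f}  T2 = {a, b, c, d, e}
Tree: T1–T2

Yes; width 4.

Checking the three conditions: (i) the bags cover all of {a, b, c, d, e, f}; (ii) for each edge, some bag contains both endpoints; (iii) the bags containing any fixed vertex form a subtree. All hold, so the decomposition is valid with width 5 − 1 = 4.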